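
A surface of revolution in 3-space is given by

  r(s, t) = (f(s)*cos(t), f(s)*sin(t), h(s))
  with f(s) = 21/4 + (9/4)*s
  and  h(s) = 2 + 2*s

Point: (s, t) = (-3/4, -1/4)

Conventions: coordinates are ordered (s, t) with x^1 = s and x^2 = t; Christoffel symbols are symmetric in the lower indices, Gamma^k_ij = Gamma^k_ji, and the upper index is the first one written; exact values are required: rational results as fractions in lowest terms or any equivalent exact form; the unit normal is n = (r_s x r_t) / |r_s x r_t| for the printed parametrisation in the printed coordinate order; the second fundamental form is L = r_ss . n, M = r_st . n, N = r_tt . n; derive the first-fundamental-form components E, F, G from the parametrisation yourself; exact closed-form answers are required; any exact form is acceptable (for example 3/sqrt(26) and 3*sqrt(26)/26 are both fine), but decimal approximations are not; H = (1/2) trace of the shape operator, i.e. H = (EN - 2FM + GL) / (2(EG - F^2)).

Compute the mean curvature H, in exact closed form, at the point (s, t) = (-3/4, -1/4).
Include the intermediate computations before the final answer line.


f = 57/16, f' = 9/4, f'' = 0, h' = 2, h'' = 0
E = 145/16, F = 0, G = 3249/256; answer radicand W^2 = 145/16
unnormalised second-form numerators: l = 0, m = 0, n = 57/8; L = l/sqrt(145/16), and similarly M = m/sqrt(W^2), N = n/sqrt(W^2)
H = (E*n - 2*F*m + G*l) / (2*(EG - F^2)*sqrt(W^2)); E*n - 2*F*m + G*l = 8265/128, EG - F^2 = 471105/4096, so H = (16/57)/sqrt(145/16)

Answer: H = 64*sqrt(145)/8265


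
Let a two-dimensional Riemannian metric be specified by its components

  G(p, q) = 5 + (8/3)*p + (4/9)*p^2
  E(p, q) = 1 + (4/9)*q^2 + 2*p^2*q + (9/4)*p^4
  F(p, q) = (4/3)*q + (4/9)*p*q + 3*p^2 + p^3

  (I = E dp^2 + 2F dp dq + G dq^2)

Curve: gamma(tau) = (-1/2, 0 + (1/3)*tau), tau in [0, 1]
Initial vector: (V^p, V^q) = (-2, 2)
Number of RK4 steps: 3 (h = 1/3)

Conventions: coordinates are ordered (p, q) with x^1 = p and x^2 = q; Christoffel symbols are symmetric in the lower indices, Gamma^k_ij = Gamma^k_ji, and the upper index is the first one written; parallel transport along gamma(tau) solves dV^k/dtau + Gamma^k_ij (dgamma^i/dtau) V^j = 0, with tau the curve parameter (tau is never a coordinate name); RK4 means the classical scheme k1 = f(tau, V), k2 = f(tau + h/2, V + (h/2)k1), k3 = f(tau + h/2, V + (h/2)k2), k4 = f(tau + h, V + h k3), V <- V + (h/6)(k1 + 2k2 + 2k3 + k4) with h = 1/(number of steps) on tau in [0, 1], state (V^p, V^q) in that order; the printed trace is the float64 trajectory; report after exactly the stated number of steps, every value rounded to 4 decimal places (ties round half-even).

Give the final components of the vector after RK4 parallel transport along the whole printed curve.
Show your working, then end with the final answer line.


gamma'(tau) = (0, 1/3); f(tau, V)^k = -Gamma^k_ij(gamma(tau)) gamma'^i(tau) V^j; h = 1/3; intermediate values shown to 6 dp
curve data and Christoffel symbols at the stage parameters:
  tau = 0.000000: gamma = (-0.500000, 0.000000), gamma' = (0.000000, 0.333333); Gamma_ppp = -0.143553, Gamma_ppq = 0.063802, Gamma_pqq = 0.000000, Gamma_qpp = -0.638015, Gamma_qpq = 0.283562, Gamma_qqq = 0.000000
  tau = 0.166667: gamma = (-0.500000, 0.055556), gamma' = (0.000000, 0.333333); Gamma_ppp = -0.156567, Gamma_ppq = 0.069585, Gamma_pqq = 0.000000, Gamma_qpp = -0.633304, Gamma_qpq = 0.281468, Gamma_qqq = 0.000000
  tau = 0.333333: gamma = (-0.500000, 0.111111), gamma' = (0.000000, 0.333333); Gamma_ppp = -0.169273, Gamma_ppq = 0.075232, Gamma_pqq = 0.000000, Gamma_qpp = -0.628228, Gamma_qpq = 0.279213, Gamma_qqq = 0.000000
  tau = 0.500000: gamma = (-0.500000, 0.166667), gamma' = (0.000000, 0.333333); Gamma_ppp = -0.181652, Gamma_ppq = 0.080734, Gamma_pqq = 0.000000, Gamma_qpp = -0.622807, Gamma_qpq = 0.276803, Gamma_qqq = 0.000000
  tau = 0.666667: gamma = (-0.500000, 0.222222), gamma' = (0.000000, 0.333333); Gamma_ppp = -0.193689, Gamma_ppq = 0.086084, Gamma_pqq = 0.000000, Gamma_qpp = -0.617061, Gamma_qpq = 0.274249, Gamma_qqq = 0.000000
  tau = 0.833333: gamma = (-0.500000, 0.277778), gamma' = (0.000000, 0.333333); Gamma_ppp = -0.205367, Gamma_ppq = 0.091274, Gamma_pqq = 0.000000, Gamma_qpp = -0.611010, Gamma_qpq = 0.271560, Gamma_qqq = 0.000000
  tau = 1.000000: gamma = (-0.500000, 0.333333), gamma' = (0.000000, 0.333333); Gamma_ppp = -0.216675, Gamma_ppq = 0.096300, Gamma_pqq = 0.000000, Gamma_qpp = -0.604675, Gamma_qpq = 0.268744, Gamma_qqq = 0.000000
step 0: V^p = -2.0000, V^q = 2.0000
step 1: k1 = (0.042534, 0.189042), k2 = (0.046226, 0.186980), k3 = (0.046211, 0.186923), k4 = (0.049769, 0.184708); V <- V + (h/6)(k1 + 2k2 + 2k3 + k4): V^p = -1.9846, V^q = 2.0623
step 2: k1 = (0.049769, 0.184709), k2 = (0.053185, 0.182349), k3 = (0.053170, 0.182297), k4 = (0.056439, 0.179805); V <- V + (h/6)(k1 + 2k2 + 2k3 + k4): V^p = -1.9669, V^q = 2.1231
step 3: k1 = (0.056439, 0.179806), k2 = (0.059556, 0.177191), k3 = (0.059540, 0.177144), k4 = (0.062500, 0.174418); V <- V + (h/6)(k1 + 2k2 + 2k3 + k4): V^p = -1.9470, V^q = 2.1821

Answer: V^p = -1.9470, V^q = 2.1821


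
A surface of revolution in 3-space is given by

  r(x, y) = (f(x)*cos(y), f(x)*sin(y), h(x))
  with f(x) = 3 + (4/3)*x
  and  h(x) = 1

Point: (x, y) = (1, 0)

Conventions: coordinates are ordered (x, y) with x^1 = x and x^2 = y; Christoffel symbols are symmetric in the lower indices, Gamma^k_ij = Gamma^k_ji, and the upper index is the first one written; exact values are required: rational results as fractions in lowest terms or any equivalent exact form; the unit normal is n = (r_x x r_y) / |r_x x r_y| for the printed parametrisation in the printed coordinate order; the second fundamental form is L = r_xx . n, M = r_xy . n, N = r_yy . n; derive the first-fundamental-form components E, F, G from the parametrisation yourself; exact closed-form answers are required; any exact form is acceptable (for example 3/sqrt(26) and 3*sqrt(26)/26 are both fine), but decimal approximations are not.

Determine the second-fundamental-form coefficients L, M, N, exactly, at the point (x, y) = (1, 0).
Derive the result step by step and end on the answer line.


f = 13/3, f' = 4/3, f'' = 0, h' = 0, h'' = 0
E = 16/9, F = 0, G = 169/9; answer radicand W^2 = 16/9
unnormalised second-form numerators: l = 0, m = 0, n = 0; L = l/sqrt(16/9), and similarly M = m/sqrt(W^2), N = n/sqrt(W^2)

Answer: L = 0, M = 0, N = 0


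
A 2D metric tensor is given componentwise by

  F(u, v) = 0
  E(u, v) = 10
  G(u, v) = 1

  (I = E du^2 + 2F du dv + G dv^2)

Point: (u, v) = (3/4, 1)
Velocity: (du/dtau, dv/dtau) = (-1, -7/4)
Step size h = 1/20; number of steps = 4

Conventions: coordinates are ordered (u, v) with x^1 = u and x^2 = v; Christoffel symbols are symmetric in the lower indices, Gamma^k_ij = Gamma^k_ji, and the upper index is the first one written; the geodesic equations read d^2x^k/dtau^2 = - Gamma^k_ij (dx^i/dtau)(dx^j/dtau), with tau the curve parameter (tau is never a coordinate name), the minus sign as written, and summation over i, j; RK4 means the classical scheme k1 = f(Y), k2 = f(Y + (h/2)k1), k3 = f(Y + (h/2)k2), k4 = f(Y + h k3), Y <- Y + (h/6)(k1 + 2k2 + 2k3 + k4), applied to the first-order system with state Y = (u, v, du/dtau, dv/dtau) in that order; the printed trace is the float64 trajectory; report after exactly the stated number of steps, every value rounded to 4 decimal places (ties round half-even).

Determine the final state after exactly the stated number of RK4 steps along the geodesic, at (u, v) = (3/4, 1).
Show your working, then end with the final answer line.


f(Y) = (du/dtau, dv/dtau, -Gamma^u_ij Y'^i Y'^j, -Gamma^v_ij Y'^i Y'^j) with the Gammas evaluated at the stage position; h = 0.050000; intermediate values shown to 6 dp
step 0: u = 0.7500, v = 1.0000, du/dtau = -1.0000, dv/dtau = -1.7500
step 1:
  k1: at (u, v) = (0.750000, 1.000000), (du/dtau, dv/dtau) = (-1.000000, -1.750000); Gamma_uuu = 0.000000, Gamma_uuv = 0.000000, Gamma_uvv = 0.000000, Gamma_vuu = 0.000000, Gamma_vuv = 0.000000, Gamma_vvv = 0.000000; k1 = (-1.000000, -1.750000, 0.000000, 0.000000)
  k2: at (u, v) = (0.725000, 0.956250), (du/dtau, dv/dtau) = (-1.000000, -1.750000); Gamma_uuu = 0.000000, Gamma_uuv = 0.000000, Gamma_uvv = 0.000000, Gamma_vuu = 0.000000, Gamma_vuv = 0.000000, Gamma_vvv = 0.000000; k2 = (-1.000000, -1.750000, 0.000000, 0.000000)
  k3: at (u, v) = (0.725000, 0.956250), (du/dtau, dv/dtau) = (-1.000000, -1.750000); Gamma_uuu = 0.000000, Gamma_uuv = 0.000000, Gamma_uvv = 0.000000, Gamma_vuu = 0.000000, Gamma_vuv = 0.000000, Gamma_vvv = 0.000000; k3 = (-1.000000, -1.750000, 0.000000, 0.000000)
  k4: at (u, v) = (0.700000, 0.912500), (du/dtau, dv/dtau) = (-1.000000, -1.750000); Gamma_uuu = 0.000000, Gamma_uuv = 0.000000, Gamma_uvv = 0.000000, Gamma_vuu = 0.000000, Gamma_vuv = 0.000000, Gamma_vvv = 0.000000; k4 = (-1.000000, -1.750000, 0.000000, 0.000000)
  Y <- Y + (h/6)(k1 + 2k2 + 2k3 + k4): u = 0.7000, v = 0.9125, du/dtau = -1.0000, dv/dtau = -1.7500
step 2:
  k1: at (u, v) = (0.700000, 0.912500), (du/dtau, dv/dtau) = (-1.000000, -1.750000); Gamma_uuu = 0.000000, Gamma_uuv = 0.000000, Gamma_uvv = 0.000000, Gamma_vuu = 0.000000, Gamma_vuv = 0.000000, Gamma_vvv = 0.000000; k1 = (-1.000000, -1.750000, 0.000000, 0.000000)
  k2: at (u, v) = (0.675000, 0.868750), (du/dtau, dv/dtau) = (-1.000000, -1.750000); Gamma_uuu = 0.000000, Gamma_uuv = 0.000000, Gamma_uvv = 0.000000, Gamma_vuu = 0.000000, Gamma_vuv = 0.000000, Gamma_vvv = 0.000000; k2 = (-1.000000, -1.750000, 0.000000, 0.000000)
  k3: at (u, v) = (0.675000, 0.868750), (du/dtau, dv/dtau) = (-1.000000, -1.750000); Gamma_uuu = 0.000000, Gamma_uuv = 0.000000, Gamma_uvv = 0.000000, Gamma_vuu = 0.000000, Gamma_vuv = 0.000000, Gamma_vvv = 0.000000; k3 = (-1.000000, -1.750000, 0.000000, 0.000000)
  k4: at (u, v) = (0.650000, 0.825000), (du/dtau, dv/dtau) = (-1.000000, -1.750000); Gamma_uuu = 0.000000, Gamma_uuv = 0.000000, Gamma_uvv = 0.000000, Gamma_vuu = 0.000000, Gamma_vuv = 0.000000, Gamma_vvv = 0.000000; k4 = (-1.000000, -1.750000, 0.000000, 0.000000)
  Y <- Y + (h/6)(k1 + 2k2 + 2k3 + k4): u = 0.6500, v = 0.8250, du/dtau = -1.0000, dv/dtau = -1.7500
step 3:
  k1: at (u, v) = (0.650000, 0.825000), (du/dtau, dv/dtau) = (-1.000000, -1.750000); Gamma_uuu = 0.000000, Gamma_uuv = 0.000000, Gamma_uvv = 0.000000, Gamma_vuu = 0.000000, Gamma_vuv = 0.000000, Gamma_vvv = 0.000000; k1 = (-1.000000, -1.750000, 0.000000, 0.000000)
  k2: at (u, v) = (0.625000, 0.781250), (du/dtau, dv/dtau) = (-1.000000, -1.750000); Gamma_uuu = 0.000000, Gamma_uuv = 0.000000, Gamma_uvv = 0.000000, Gamma_vuu = 0.000000, Gamma_vuv = 0.000000, Gamma_vvv = 0.000000; k2 = (-1.000000, -1.750000, 0.000000, 0.000000)
  k3: at (u, v) = (0.625000, 0.781250), (du/dtau, dv/dtau) = (-1.000000, -1.750000); Gamma_uuu = 0.000000, Gamma_uuv = 0.000000, Gamma_uvv = 0.000000, Gamma_vuu = 0.000000, Gamma_vuv = 0.000000, Gamma_vvv = 0.000000; k3 = (-1.000000, -1.750000, 0.000000, 0.000000)
  k4: at (u, v) = (0.600000, 0.737500), (du/dtau, dv/dtau) = (-1.000000, -1.750000); Gamma_uuu = 0.000000, Gamma_uuv = 0.000000, Gamma_uvv = 0.000000, Gamma_vuu = 0.000000, Gamma_vuv = 0.000000, Gamma_vvv = 0.000000; k4 = (-1.000000, -1.750000, 0.000000, 0.000000)
  Y <- Y + (h/6)(k1 + 2k2 + 2k3 + k4): u = 0.6000, v = 0.7375, du/dtau = -1.0000, dv/dtau = -1.7500
step 4:
  k1: at (u, v) = (0.600000, 0.737500), (du/dtau, dv/dtau) = (-1.000000, -1.750000); Gamma_uuu = 0.000000, Gamma_uuv = 0.000000, Gamma_uvv = 0.000000, Gamma_vuu = 0.000000, Gamma_vuv = 0.000000, Gamma_vvv = 0.000000; k1 = (-1.000000, -1.750000, 0.000000, 0.000000)
  k2: at (u, v) = (0.575000, 0.693750), (du/dtau, dv/dtau) = (-1.000000, -1.750000); Gamma_uuu = 0.000000, Gamma_uuv = 0.000000, Gamma_uvv = 0.000000, Gamma_vuu = 0.000000, Gamma_vuv = 0.000000, Gamma_vvv = 0.000000; k2 = (-1.000000, -1.750000, 0.000000, 0.000000)
  k3: at (u, v) = (0.575000, 0.693750), (du/dtau, dv/dtau) = (-1.000000, -1.750000); Gamma_uuu = 0.000000, Gamma_uuv = 0.000000, Gamma_uvv = 0.000000, Gamma_vuu = 0.000000, Gamma_vuv = 0.000000, Gamma_vvv = 0.000000; k3 = (-1.000000, -1.750000, 0.000000, 0.000000)
  k4: at (u, v) = (0.550000, 0.650000), (du/dtau, dv/dtau) = (-1.000000, -1.750000); Gamma_uuu = 0.000000, Gamma_uuv = 0.000000, Gamma_uvv = 0.000000, Gamma_vuu = 0.000000, Gamma_vuv = 0.000000, Gamma_vvv = 0.000000; k4 = (-1.000000, -1.750000, 0.000000, 0.000000)
  Y <- Y + (h/6)(k1 + 2k2 + 2k3 + k4): u = 0.5500, v = 0.6500, du/dtau = -1.0000, dv/dtau = -1.7500

Answer: u = 0.5500, v = 0.6500, du/dtau = -1.0000, dv/dtau = -1.7500


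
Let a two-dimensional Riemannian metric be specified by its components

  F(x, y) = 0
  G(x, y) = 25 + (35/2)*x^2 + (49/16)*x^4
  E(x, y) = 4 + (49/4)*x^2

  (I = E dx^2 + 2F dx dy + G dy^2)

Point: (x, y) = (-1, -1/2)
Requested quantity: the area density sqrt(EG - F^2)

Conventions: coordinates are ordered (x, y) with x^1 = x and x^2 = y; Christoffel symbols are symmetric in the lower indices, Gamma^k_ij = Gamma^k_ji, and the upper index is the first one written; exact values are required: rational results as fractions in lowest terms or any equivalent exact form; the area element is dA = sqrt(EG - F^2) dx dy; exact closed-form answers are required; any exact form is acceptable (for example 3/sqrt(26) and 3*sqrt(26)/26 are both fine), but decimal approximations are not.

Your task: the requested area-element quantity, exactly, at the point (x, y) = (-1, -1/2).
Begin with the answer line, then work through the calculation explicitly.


Answer: sqrt(EG - F^2) = 27*sqrt(65)/8

E = 65/4, F = 0, G = 729/16; EG - F^2 = 47385/64


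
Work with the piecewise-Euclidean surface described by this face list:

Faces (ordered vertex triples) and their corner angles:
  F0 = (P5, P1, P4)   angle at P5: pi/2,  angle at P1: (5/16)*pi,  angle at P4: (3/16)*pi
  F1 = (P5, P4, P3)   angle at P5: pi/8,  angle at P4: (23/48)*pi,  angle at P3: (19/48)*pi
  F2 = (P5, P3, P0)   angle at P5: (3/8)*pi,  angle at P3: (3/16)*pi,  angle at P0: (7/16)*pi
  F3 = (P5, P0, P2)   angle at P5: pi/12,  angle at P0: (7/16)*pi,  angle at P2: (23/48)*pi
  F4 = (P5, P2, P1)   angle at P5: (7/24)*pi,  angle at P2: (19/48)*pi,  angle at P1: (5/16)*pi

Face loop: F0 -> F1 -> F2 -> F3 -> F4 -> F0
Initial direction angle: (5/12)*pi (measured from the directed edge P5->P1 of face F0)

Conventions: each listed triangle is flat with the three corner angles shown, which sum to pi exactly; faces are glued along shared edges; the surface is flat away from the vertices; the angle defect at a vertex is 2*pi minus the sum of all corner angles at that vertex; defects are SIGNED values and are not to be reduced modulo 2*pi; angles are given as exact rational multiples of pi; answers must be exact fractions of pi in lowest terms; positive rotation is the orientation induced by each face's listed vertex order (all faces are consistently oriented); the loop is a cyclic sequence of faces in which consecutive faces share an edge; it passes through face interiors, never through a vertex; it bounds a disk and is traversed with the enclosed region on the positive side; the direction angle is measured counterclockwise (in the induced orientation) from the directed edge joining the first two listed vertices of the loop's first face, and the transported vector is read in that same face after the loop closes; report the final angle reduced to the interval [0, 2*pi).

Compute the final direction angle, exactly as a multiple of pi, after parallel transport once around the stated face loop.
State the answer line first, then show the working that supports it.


Answer: final direction angle = (25/24)*pi

enclosed vertex P5: corner angles sum to (11/8)*pi, defect = 2*pi - (11/8)*pi = (5/8)*pi
the final direction is the initial angle plus the enclosed defects, taken mod 2*pi in the induced orientation
final angle = (5/12)*pi + (5/8)*pi = (25/24)*pi (mod 2*pi)


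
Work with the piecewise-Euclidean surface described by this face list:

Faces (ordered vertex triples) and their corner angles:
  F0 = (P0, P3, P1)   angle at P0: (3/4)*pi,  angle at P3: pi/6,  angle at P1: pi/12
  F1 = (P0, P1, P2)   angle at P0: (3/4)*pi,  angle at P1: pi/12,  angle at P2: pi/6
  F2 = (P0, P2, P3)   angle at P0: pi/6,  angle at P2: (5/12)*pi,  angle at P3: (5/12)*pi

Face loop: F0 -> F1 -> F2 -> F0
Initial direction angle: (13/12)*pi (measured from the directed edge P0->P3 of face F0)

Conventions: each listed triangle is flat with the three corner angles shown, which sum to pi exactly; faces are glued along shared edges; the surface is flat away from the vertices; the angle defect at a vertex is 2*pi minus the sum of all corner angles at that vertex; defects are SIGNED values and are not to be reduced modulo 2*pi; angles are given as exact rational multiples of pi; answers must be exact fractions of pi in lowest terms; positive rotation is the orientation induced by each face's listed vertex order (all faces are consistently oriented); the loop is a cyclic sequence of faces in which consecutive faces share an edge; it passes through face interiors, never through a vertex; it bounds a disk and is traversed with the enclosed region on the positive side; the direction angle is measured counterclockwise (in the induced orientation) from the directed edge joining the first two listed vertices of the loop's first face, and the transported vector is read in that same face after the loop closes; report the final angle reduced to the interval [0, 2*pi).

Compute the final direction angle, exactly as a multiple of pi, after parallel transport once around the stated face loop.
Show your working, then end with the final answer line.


enclosed vertex P0: corner angles sum to (5/3)*pi, defect = 2*pi - (5/3)*pi = pi/3
holonomy = initial angle + sum of enclosed defects (mod 2*pi), positive in the induced orientation
final angle = (13/12)*pi + pi/3 = (17/12)*pi (mod 2*pi)

Answer: final direction angle = (17/12)*pi


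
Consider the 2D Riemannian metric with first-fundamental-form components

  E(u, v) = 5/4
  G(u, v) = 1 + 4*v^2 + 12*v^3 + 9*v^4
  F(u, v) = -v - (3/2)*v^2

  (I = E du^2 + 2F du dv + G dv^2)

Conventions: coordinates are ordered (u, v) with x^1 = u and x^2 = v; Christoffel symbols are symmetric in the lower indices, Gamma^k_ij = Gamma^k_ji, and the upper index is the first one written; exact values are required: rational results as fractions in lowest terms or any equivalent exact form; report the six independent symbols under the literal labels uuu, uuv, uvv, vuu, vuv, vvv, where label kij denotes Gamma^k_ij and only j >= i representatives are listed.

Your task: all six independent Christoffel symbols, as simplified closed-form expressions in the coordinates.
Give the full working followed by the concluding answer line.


E = 5/4; F = -v - (3/2)*v^2; G = 1 + 4*v^2 + 12*v^3 + 9*v^4
Gamma^k_ij = (1/2) g^{kl} (d_i g_jl + d_j g_il - d_l g_ij), with g^inv = (1/(EG-F^2)) [[G, -F], [-F, E]]
first partials: E_u = 0, E_v = 0, F_u = 0, F_v = -1 - 3*v, G_u = 0, G_v = 8*v + 36*v^2 + 36*v^3
D = EG - F^2 = 5/4 + 4*v^2 + 12*v^3 + 9*v^4
expanded: Gamma^u_uu = (G E_u - 2F F_u + F E_v)/(2D), Gamma^u_uv = (G E_v - F G_u)/(2D), Gamma^u_vv = (2G F_v - G G_u - F G_v)/(2D), Gamma^v_uu = (2E F_u - E E_v - F E_u)/(2D), Gamma^v_uv = (E G_u - F E_v)/(2D), Gamma^v_vv = (E G_v - 2F F_v + F G_u)/(2D); substitute and cancel common factors

Answer: Gamma_uuu = 0, Gamma_uuv = 0, Gamma_uvv = (-12*v - 4)/(36*v^4 + 48*v^3 + 16*v^2 + 5), Gamma_vuu = 0, Gamma_vuv = 0, Gamma_vvv = (72*v^3 + 72*v^2 + 16*v)/(36*v^4 + 48*v^3 + 16*v^2 + 5)


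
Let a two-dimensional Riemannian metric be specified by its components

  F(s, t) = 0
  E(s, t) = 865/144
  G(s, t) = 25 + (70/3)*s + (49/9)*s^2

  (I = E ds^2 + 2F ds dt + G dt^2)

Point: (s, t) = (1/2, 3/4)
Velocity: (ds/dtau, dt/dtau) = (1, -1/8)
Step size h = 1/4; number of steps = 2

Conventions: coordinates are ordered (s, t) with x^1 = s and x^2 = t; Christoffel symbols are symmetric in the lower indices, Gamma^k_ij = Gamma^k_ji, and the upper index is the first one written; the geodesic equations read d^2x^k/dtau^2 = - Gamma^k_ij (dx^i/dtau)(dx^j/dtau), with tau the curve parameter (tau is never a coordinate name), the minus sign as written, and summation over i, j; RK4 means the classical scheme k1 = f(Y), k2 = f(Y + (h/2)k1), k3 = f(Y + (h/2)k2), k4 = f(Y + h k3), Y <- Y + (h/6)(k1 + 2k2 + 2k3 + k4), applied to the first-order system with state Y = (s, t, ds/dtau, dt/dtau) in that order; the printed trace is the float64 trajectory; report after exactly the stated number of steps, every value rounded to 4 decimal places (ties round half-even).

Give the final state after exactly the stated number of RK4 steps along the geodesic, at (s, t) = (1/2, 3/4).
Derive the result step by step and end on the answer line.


f(Y) = (ds/dtau, dt/dtau, -Gamma^s_ij Y'^i Y'^j, -Gamma^t_ij Y'^i Y'^j) with the Gammas evaluated at the stage position; h = 0.250000; intermediate values shown to 6 dp
step 0: s = 0.5000, t = 0.7500, ds/dtau = 1.0000, dt/dtau = -0.1250
step 1:
  k1: at (s, t) = (0.500000, 0.750000), (ds/dtau, dt/dtau) = (1.000000, -0.125000); Gamma_sss = 0.000000, Gamma_sst = 0.000000, Gamma_stt = -2.395376, Gamma_tss = 0.000000, Gamma_tst = 0.378378, Gamma_ttt = 0.000000; k1 = (1.000000, -0.125000, 0.037428, 0.094595)
  k2: at (s, t) = (0.625000, 0.734375), (ds/dtau, dt/dtau) = (1.004678, -0.113176); Gamma_sss = 0.000000, Gamma_sst = 0.000000, Gamma_stt = -2.508671, Gamma_tss = 0.000000, Gamma_tst = 0.361290, Gamma_ttt = 0.000000; k2 = (1.004678, -0.113176, 0.032133, 0.082161)
  k3: at (s, t) = (0.625585, 0.735853), (ds/dtau, dt/dtau) = (1.004017, -0.114730); Gamma_sss = 0.000000, Gamma_sst = 0.000000, Gamma_stt = -2.509201, Gamma_tss = 0.000000, Gamma_tst = 0.361214, Gamma_ttt = 0.000000; k3 = (1.004017, -0.114730, 0.033028, 0.083217)
  k4: at (s, t) = (0.751004, 0.721318), (ds/dtau, dt/dtau) = (1.008257, -0.104196); Gamma_sss = 0.000000, Gamma_sst = 0.000000, Gamma_stt = -2.622875, Gamma_tss = 0.000000, Gamma_tst = 0.345559, Gamma_ttt = 0.000000; k4 = (1.008257, -0.104196, 0.028476, 0.072606)
  Y <- Y + (h/6)(k1 + 2k2 + 2k3 + k4): s = 0.7511, t = 0.7215, ds/dtau = 1.0082, dt/dtau = -0.1043
step 2:
  k1: at (s, t) = (0.751069, 0.721458), (ds/dtau, dt/dtau) = (1.008176, -0.104252); Gamma_sss = 0.000000, Gamma_sst = 0.000000, Gamma_stt = -2.622934, Gamma_tss = 0.000000, Gamma_tst = 0.345551, Gamma_ttt = 0.000000; k1 = (1.008176, -0.104252, 0.028507, 0.072638)
  k2: at (s, t) = (0.877091, 0.708427), (ds/dtau, dt/dtau) = (1.011739, -0.095172); Gamma_sss = 0.000000, Gamma_sst = 0.000000, Gamma_stt = -2.737155, Gamma_tss = 0.000000, Gamma_tst = 0.331132, Gamma_ttt = 0.000000; k2 = (1.011739, -0.095172, 0.024792, 0.063769)
  k3: at (s, t) = (0.877536, 0.709562), (ds/dtau, dt/dtau) = (1.011275, -0.096281); Gamma_sss = 0.000000, Gamma_sst = 0.000000, Gamma_stt = -2.737559, Gamma_tss = 0.000000, Gamma_tst = 0.331083, Gamma_ttt = 0.000000; k3 = (1.011275, -0.096281, 0.025377, 0.064473)
  k4: at (s, t) = (1.003887, 0.697388), (ds/dtau, dt/dtau) = (1.014520, -0.088134); Gamma_sss = 0.000000, Gamma_sst = 0.000000, Gamma_stt = -2.852078, Gamma_tss = 0.000000, Gamma_tst = 0.317789, Gamma_ttt = 0.000000; k4 = (1.014520, -0.088134, 0.022154, 0.056829)
  Y <- Y + (h/6)(k1 + 2k2 + 2k3 + k4): s = 1.0039, t = 0.6975, ds/dtau = 1.0145, dt/dtau = -0.0882

Answer: s = 1.0039, t = 0.6975, ds/dtau = 1.0145, dt/dtau = -0.0882


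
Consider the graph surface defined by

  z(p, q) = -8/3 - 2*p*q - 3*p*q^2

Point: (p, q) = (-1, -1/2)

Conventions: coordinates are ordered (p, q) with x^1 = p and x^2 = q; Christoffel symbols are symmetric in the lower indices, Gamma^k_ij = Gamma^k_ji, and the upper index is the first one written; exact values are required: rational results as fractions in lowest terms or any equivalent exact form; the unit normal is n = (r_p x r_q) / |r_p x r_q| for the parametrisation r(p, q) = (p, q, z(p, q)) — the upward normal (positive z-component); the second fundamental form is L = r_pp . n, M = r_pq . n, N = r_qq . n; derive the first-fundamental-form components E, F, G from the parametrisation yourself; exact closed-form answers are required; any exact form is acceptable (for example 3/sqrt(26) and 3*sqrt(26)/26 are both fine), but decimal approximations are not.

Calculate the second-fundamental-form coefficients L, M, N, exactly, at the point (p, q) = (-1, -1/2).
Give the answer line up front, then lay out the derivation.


Answer: L = 0, M = 4*sqrt(33)/33, N = 8*sqrt(33)/11

z_p = 1/4, z_q = -1, z_pp = 0, z_pq = 1, z_qq = 6
E = 17/16, F = -1/4, G = 2; answer radicand W^2 = 33/16
unnormalised second-form numerators: l = 0, m = 1, n = 6; L = l/sqrt(33/16), and similarly M = m/sqrt(W^2), N = n/sqrt(W^2)


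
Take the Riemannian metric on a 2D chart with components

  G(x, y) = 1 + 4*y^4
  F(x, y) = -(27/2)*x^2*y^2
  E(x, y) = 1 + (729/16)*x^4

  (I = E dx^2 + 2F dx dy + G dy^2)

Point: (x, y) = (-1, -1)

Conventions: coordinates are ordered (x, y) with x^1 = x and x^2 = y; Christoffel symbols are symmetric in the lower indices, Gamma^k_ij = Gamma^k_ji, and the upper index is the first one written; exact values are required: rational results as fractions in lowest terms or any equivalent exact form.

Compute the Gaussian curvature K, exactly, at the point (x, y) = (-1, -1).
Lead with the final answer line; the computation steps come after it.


Answer: K = -13824/654481

E = 745/16, F = -27/2, G = 5, EG - F^2 = 809/16 at the point
E_x = -729/4, E_y = 0, F_x = 27, F_y = 27, G_x = 0, G_y = -16
E_yy = 0, F_xy = -54, G_xx = 0
The intrinsic route: Brioschi's K = (det M1 - det M2)/(EG - F^2)^2.
M1 = [[-E_yy/2 + F_xy - G_xx/2, E_x/2, F_x - E_y/2], [F_y - G_x/2, E, F], [G_y/2, F, G]] = [[-54, -729/8, 27], [27, 745/16, -27/2], [-8, -27/2, 5]]; det M1 = -54
M2 = [[0, E_y/2, G_x/2], [E_y/2, E, F], [G_x/2, F, G]] = [[0, 0, 0], [0, 745/16, -27/2], [0, -27/2, 5]]; det M2 = 0
det M1 - det M2 = -54; K = -54 / (809/16)^2 = -13824/654481


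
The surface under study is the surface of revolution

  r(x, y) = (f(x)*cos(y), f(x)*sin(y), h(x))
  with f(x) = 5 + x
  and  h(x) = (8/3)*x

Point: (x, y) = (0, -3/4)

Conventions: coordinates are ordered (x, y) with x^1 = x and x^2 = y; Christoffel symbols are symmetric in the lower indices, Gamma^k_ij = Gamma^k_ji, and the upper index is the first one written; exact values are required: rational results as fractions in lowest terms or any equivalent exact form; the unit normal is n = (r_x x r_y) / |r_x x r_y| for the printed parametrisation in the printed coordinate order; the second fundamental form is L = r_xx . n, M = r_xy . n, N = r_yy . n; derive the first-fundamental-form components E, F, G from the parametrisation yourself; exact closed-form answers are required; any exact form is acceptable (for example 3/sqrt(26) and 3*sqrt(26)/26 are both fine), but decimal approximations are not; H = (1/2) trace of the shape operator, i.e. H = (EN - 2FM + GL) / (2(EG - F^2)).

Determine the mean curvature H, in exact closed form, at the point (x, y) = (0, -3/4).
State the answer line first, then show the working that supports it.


Answer: H = 4*sqrt(73)/365

f = 5, f' = 1, f'' = 0, h' = 8/3, h'' = 0
E = 73/9, F = 0, G = 25; answer radicand W^2 = 73/9
unnormalised second-form numerators: l = 0, m = 0, n = 40/3; L = l/sqrt(73/9), and similarly M = m/sqrt(W^2), N = n/sqrt(W^2)
H = (E*n - 2*F*m + G*l) / (2*(EG - F^2)*sqrt(W^2)); E*n - 2*F*m + G*l = 2920/27, EG - F^2 = 1825/9, so H = (4/15)/sqrt(73/9)


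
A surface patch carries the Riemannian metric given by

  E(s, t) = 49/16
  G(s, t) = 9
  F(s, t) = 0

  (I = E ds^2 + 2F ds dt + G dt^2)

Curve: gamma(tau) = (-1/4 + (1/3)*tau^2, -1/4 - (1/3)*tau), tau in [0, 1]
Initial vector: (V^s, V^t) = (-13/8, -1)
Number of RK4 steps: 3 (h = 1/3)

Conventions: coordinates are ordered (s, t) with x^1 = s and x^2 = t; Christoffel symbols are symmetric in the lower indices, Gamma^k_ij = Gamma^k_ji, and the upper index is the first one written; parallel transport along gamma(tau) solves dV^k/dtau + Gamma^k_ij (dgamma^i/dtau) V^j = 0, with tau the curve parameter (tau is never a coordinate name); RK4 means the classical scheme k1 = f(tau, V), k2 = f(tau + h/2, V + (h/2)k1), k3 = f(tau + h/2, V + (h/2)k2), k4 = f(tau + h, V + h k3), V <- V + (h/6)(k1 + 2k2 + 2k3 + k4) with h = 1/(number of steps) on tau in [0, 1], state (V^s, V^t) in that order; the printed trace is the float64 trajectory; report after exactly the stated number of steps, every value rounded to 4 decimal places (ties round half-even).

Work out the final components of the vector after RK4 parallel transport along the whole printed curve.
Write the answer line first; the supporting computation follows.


Answer: V^s = -1.6250, V^t = -1.0000

gamma'(tau) = ((2/3)*tau, -1/3); f(tau, V)^k = -Gamma^k_ij(gamma(tau)) gamma'^i(tau) V^j; h = 1/3; intermediate values shown to 6 dp
curve data and Christoffel symbols at the stage parameters:
  tau = 0.000000: gamma = (-0.250000, -0.250000), gamma' = (0.000000, -0.333333); Gamma_sss = 0.000000, Gamma_sst = 0.000000, Gamma_stt = 0.000000, Gamma_tss = 0.000000, Gamma_tst = 0.000000, Gamma_ttt = 0.000000
  tau = 0.166667: gamma = (-0.240741, -0.305556), gamma' = (0.111111, -0.333333); Gamma_sss = 0.000000, Gamma_sst = 0.000000, Gamma_stt = 0.000000, Gamma_tss = 0.000000, Gamma_tst = 0.000000, Gamma_ttt = 0.000000
  tau = 0.333333: gamma = (-0.212963, -0.361111), gamma' = (0.222222, -0.333333); Gamma_sss = 0.000000, Gamma_sst = 0.000000, Gamma_stt = 0.000000, Gamma_tss = 0.000000, Gamma_tst = 0.000000, Gamma_ttt = 0.000000
  tau = 0.500000: gamma = (-0.166667, -0.416667), gamma' = (0.333333, -0.333333); Gamma_sss = 0.000000, Gamma_sst = 0.000000, Gamma_stt = 0.000000, Gamma_tss = 0.000000, Gamma_tst = 0.000000, Gamma_ttt = 0.000000
  tau = 0.666667: gamma = (-0.101852, -0.472222), gamma' = (0.444444, -0.333333); Gamma_sss = 0.000000, Gamma_sst = 0.000000, Gamma_stt = 0.000000, Gamma_tss = 0.000000, Gamma_tst = 0.000000, Gamma_ttt = 0.000000
  tau = 0.833333: gamma = (-0.018519, -0.527778), gamma' = (0.555556, -0.333333); Gamma_sss = 0.000000, Gamma_sst = 0.000000, Gamma_stt = 0.000000, Gamma_tss = 0.000000, Gamma_tst = 0.000000, Gamma_ttt = 0.000000
  tau = 1.000000: gamma = (0.083333, -0.583333), gamma' = (0.666667, -0.333333); Gamma_sss = 0.000000, Gamma_sst = 0.000000, Gamma_stt = 0.000000, Gamma_tss = 0.000000, Gamma_tst = 0.000000, Gamma_ttt = 0.000000
step 0: V^s = -1.6250, V^t = -1.0000
step 1: k1 = (0.000000, 0.000000), k2 = (0.000000, 0.000000), k3 = (0.000000, 0.000000), k4 = (0.000000, 0.000000); V <- V + (h/6)(k1 + 2k2 + 2k3 + k4): V^s = -1.6250, V^t = -1.0000
step 2: k1 = (0.000000, 0.000000), k2 = (0.000000, 0.000000), k3 = (0.000000, 0.000000), k4 = (0.000000, 0.000000); V <- V + (h/6)(k1 + 2k2 + 2k3 + k4): V^s = -1.6250, V^t = -1.0000
step 3: k1 = (0.000000, 0.000000), k2 = (0.000000, 0.000000), k3 = (0.000000, 0.000000), k4 = (0.000000, 0.000000); V <- V + (h/6)(k1 + 2k2 + 2k3 + k4): V^s = -1.6250, V^t = -1.0000


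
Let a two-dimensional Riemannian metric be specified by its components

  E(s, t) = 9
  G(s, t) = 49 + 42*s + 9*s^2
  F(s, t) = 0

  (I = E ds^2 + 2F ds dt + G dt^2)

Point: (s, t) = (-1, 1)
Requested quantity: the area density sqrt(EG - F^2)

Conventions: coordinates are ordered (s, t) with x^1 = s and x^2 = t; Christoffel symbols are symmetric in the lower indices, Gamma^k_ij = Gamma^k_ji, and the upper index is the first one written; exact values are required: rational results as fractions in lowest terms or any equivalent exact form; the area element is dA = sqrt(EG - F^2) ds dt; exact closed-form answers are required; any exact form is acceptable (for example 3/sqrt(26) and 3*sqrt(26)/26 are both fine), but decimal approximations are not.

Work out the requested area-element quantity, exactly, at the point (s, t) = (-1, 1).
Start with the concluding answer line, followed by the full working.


Answer: sqrt(EG - F^2) = 12

E = 9, F = 0, G = 16; EG - F^2 = 144


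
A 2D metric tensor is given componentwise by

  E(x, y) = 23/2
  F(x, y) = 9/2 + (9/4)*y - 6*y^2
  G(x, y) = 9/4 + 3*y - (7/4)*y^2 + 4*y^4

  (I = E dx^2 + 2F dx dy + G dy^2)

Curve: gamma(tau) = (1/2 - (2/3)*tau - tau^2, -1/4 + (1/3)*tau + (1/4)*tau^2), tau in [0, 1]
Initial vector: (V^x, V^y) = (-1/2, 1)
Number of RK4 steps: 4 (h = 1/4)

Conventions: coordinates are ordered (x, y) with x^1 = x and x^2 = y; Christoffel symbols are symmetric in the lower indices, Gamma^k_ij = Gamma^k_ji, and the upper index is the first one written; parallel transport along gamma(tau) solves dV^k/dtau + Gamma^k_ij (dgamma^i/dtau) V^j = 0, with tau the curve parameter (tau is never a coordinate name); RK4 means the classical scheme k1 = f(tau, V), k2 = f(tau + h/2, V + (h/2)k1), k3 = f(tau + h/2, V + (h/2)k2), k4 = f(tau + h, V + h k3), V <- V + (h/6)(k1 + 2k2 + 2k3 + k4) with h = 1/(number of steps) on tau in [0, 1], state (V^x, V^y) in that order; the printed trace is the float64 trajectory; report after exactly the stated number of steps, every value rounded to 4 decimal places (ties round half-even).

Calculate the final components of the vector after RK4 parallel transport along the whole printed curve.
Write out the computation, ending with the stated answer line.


gamma'(tau) = (-2/3 - 2*tau, 1/3 + (1/2)*tau); f(tau, V)^k = -Gamma^k_ij(gamma(tau)) gamma'^i(tau) V^j; h = 1/4; intermediate values shown to 6 dp
curve data and Christoffel symbols at the stage parameters:
  tau = 0.000000: gamma = (0.500000, -0.250000), gamma' = (-0.666667, 0.333333); Gamma_xxx = 0.000000, Gamma_xxy = 0.000000, Gamma_xyy = 0.265993, Gamma_yxx = 0.000000, Gamma_yxy = 0.000000, Gamma_yyy = 0.615039
  tau = 0.125000: gamma = (0.401042, -0.204427), gamma' = (-0.916667, 0.395833); Gamma_xxx = 0.000000, Gamma_xxy = 0.000000, Gamma_xyy = 0.163664, Gamma_yxx = 0.000000, Gamma_yxy = 0.000000, Gamma_yyy = 0.744462
  tau = 0.250000: gamma = (0.270833, -0.151042), gamma' = (-1.166667, 0.458333); Gamma_xxx = 0.000000, Gamma_xxy = 0.000000, Gamma_xyy = 0.039242, Gamma_yxx = 0.000000, Gamma_yxy = 0.000000, Gamma_yyy = 0.897580
  tau = 0.375000: gamma = (0.109375, -0.089844), gamma' = (-1.416667, 0.520833); Gamma_xxx = 0.000000, Gamma_xxy = 0.000000, Gamma_xyy = -0.103655, Gamma_yxx = 0.000000, Gamma_yxy = 0.000000, Gamma_yyy = 1.063710
  tau = 0.500000: gamma = (-0.083333, -0.020833), gamma' = (-1.666667, 0.583333); Gamma_xxx = 0.000000, Gamma_xxy = 0.000000, Gamma_xyy = -0.256698, Gamma_yxx = 0.000000, Gamma_yxy = 0.000000, Gamma_yyy = 1.225030
  tau = 0.625000: gamma = (-0.307292, 0.055990), gamma' = (-1.916667, 0.645833); Gamma_xxx = 0.000000, Gamma_xxy = 0.000000, Gamma_xyy = -0.407876, Gamma_yxx = 0.000000, Gamma_yxy = 0.000000, Gamma_yyy = 1.360641
  tau = 0.750000: gamma = (-0.562500, 0.140625), gamma' = (-2.166667, 0.708333); Gamma_xxx = 0.000000, Gamma_xxy = 0.000000, Gamma_xyy = -0.544925, Gamma_yxx = 0.000000, Gamma_yxy = 0.000000, Gamma_yyy = 1.453702
  tau = 0.875000: gamma = (-0.848958, 0.233073), gamma' = (-2.416667, 0.770833); Gamma_xxx = 0.000000, Gamma_xxy = 0.000000, Gamma_xyy = -0.659253, Gamma_yxx = 0.000000, Gamma_yxy = 0.000000, Gamma_yyy = 1.497195
  tau = 1.000000: gamma = (-1.166667, 0.333333), gamma' = (-2.666667, 0.833333); Gamma_xxx = 0.000000, Gamma_xxy = 0.000000, Gamma_xyy = -0.747835, Gamma_yxx = 0.000000, Gamma_yxy = 0.000000, Gamma_yyy = 1.494567
step 0: V^x = -0.5000, V^y = 1.0000
step 1: k1 = (-0.088664, -0.205013), k2 = (-0.063124, -0.287131), k3 = (-0.062459, -0.284106), k4 = (-0.016709, -0.382171); V <- V + (h/6)(k1 + 2k2 + 2k3 + k4): V^x = -0.5149, V^y = 0.9279
step 2: k1 = (-0.016690, -0.381742), k2 = (0.047520, -0.487652), k3 = (0.046805, -0.480318), k4 = (0.120968, -0.577291); V <- V + (h/6)(k1 + 2k2 + 2k3 + k4): V^x = -0.5027, V^y = 0.8073
step 3: k1 = (0.120886, -0.576902), k2 = (0.193665, -0.646050), k3 = (0.191388, -0.638454), k4 = (0.250002, -0.666933); V <- V + (h/6)(k1 + 2k2 + 2k3 + k4): V^x = -0.4551, V^y = 0.6484
step 4: k1 = (0.250290, -0.667701), k2 = (0.287106, -0.652032), k3 = (0.288101, -0.654292), k4 = (0.302166, -0.603887); V <- V + (h/6)(k1 + 2k2 + 2k3 + k4): V^x = -0.3842, V^y = 0.4866

Answer: V^x = -0.3842, V^y = 0.4866


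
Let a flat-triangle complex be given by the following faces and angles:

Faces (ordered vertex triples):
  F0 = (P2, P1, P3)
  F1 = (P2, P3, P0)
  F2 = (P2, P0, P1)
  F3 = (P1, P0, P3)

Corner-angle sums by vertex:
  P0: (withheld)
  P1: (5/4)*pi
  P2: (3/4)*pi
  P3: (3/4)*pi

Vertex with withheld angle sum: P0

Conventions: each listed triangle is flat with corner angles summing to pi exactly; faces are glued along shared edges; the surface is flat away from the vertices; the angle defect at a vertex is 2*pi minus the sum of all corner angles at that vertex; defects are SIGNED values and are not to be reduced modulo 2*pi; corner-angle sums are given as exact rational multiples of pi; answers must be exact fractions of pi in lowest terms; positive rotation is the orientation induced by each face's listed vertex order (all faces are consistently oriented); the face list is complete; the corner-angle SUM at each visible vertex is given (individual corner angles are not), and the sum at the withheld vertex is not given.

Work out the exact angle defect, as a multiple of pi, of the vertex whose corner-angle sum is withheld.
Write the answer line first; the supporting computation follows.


Answer: defect(P0) = (3/4)*pi

V = 4, E = 6, F = 4; chi = V - E + F = 2
Gauss-Bonnet: total defect = 2*pi*chi = 4*pi; visible defects sum to (13/4)*pi


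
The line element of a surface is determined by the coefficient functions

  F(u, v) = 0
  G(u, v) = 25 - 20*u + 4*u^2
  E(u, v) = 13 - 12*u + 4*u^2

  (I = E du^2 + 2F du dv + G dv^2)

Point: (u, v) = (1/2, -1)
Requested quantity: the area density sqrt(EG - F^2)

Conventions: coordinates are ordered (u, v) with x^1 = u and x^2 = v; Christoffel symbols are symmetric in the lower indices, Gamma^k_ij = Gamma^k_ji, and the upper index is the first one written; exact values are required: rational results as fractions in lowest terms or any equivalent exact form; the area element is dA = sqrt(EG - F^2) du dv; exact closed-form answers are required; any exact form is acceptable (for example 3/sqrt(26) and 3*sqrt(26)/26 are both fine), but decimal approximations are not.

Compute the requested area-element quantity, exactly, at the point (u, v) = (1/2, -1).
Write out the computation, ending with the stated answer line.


E = 8, F = 0, G = 16; EG - F^2 = 128

Answer: sqrt(EG - F^2) = 8*sqrt(2)


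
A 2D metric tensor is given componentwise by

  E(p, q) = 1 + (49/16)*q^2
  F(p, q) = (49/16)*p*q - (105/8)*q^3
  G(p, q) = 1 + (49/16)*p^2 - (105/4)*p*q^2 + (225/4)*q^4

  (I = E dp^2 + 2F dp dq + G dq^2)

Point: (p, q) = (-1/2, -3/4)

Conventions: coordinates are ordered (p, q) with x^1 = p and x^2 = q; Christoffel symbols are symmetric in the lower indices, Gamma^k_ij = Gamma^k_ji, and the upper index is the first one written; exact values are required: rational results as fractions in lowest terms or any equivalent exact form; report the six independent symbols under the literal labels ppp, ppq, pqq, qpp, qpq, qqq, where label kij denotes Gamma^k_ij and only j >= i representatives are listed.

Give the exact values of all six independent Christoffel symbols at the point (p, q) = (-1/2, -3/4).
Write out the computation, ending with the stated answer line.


E = 697/256, F = 3423/512, G = 27593/1024 at the point
E_p = 0, E_q = -147/32, F_p = -147/64, F_q = -3031/128, G_p = -1141/64, G_q = -7335/64
EG - F^2 = 29357/1024;  g^inv = (1024/29357) * [[27593/1024, -3423/512], [-3423/512, 697/256]]
first-kind symbols [ij,l] = (1/2)(d_i g_jl + d_j g_il - d_l g_ij): [pp,p] = E_p/2 = 0, [pp,q] = F_p - E_q/2 = 0, [pq,p] = E_q/2 = -147/64, [pq,q] = G_p/2 = -1141/128, [qq,p] = F_q - G_p/2 = -945/64, [qq,q] = G_q/2 = -7335/128
Gamma^p_ij = (G*[ij,p] - F*[ij,q])/(EG - F^2), Gamma^q_ij = (E*[ij,q] - F*[ij,p])/(EG - F^2)

Answer: Gamma_ppp = 0, Gamma_ppq = -2352/29357, Gamma_pqq = -15120/29357, Gamma_qpp = 0, Gamma_qpq = -9128/29357, Gamma_qqq = -58680/29357


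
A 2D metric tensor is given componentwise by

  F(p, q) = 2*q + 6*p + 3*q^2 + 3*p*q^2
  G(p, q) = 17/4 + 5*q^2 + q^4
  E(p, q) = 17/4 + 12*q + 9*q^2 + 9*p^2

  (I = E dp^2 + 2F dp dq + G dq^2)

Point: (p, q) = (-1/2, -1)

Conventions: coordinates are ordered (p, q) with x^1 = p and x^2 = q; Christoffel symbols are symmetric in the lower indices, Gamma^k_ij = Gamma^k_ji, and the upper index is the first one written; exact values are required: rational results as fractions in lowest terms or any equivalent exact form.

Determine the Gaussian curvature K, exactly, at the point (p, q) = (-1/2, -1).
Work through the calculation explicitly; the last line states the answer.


E = 7/2, F = -7/2, G = 41/4, EG - F^2 = 189/8 at the point
E_p = -9, E_q = -6, F_p = 9, F_q = -1, G_p = 0, G_q = -14
E_qq = 18, F_pq = -6, G_pp = 0
Using the Brioschi determinant formula for K from the metric derivatives:
M1 = [[-E_qq/2 + F_pq - G_pp/2, E_p/2, F_p - E_q/2], [F_q - G_p/2, E, F], [G_q/2, F, G]] = [[-15, -9/2, 12], [-1, 7/2, -7/2], [-7, -7/2, 41/4]]; det M1 = -699/4
M2 = [[0, E_q/2, G_p/2], [E_q/2, E, F], [G_p/2, F, G]] = [[0, -3, 0], [-3, 7/2, -7/2], [0, -7/2, 41/4]]; det M2 = -369/4
det M1 - det M2 = -165/2; K = -165/2 / (189/8)^2 = -1760/11907

Answer: K = -1760/11907
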